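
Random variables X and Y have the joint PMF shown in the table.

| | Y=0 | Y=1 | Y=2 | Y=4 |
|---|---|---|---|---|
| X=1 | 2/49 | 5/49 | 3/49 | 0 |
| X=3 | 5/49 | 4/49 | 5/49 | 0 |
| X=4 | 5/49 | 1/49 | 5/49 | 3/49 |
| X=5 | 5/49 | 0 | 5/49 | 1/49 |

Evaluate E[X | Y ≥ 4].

17/4

P(Y ≥ 4) = 4/49.
Summing X·P(X=x,Y=y) over the conditioning event gives 17/49.
E[X | Y ≥ 4] = (17/49) / (4/49) = 17/4.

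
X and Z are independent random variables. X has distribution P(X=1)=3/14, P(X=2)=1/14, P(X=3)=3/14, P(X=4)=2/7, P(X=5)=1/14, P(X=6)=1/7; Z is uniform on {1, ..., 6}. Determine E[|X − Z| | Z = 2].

P(Z = 2) = 1/6.
Summing |X−Z|·P(x,y) over outcomes with Z = 2 gives 25/84.
E[|X − Z| | Z = 2] = (25/84) / (1/6) = 25/14.

25/14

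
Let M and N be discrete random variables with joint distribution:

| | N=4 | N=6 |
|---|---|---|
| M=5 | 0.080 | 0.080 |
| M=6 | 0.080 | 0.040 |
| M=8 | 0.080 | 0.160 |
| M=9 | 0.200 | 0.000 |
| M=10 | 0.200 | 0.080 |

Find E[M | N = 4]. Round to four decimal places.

P(N = 4) = 0.640.
Σ M·P over the event = 5·(0.080) + 6·(0.080) + 8·(0.080) + 9·(0.200) + 10·(0.200) = 5.320.
E[M | N = 4] = (5.320) / (0.640) = 8.3125.

8.3125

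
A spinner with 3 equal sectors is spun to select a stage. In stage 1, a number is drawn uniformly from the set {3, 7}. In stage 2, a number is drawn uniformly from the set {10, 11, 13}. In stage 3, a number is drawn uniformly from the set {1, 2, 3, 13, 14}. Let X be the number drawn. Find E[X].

344/45

E[X | stage 1] = (3+7)/2 = 5.
E[X | stage 2] = (10+11+13)/3 = 34/3.
E[X | stage 3] = (1+2+3+13+14)/5 = 33/5.
E[X] = (1/3)·(5) + (1/3)·(34/3) + (1/3)·(33/5) = 344/45.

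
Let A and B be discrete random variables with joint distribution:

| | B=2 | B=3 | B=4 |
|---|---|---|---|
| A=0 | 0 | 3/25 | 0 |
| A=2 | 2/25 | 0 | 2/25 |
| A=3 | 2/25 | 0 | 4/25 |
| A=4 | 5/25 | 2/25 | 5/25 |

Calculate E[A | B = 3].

8/5

P(B = 3) = 1/5.
Σ A·P over the event = 0·(3/25) + 4·(2/25) = 8/25.
E[A | B = 3] = (8/25) / (1/5) = 8/5.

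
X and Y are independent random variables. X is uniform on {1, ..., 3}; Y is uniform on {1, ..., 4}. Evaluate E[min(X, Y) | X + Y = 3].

1

Outcomes with X + Y = 3: (1,2), (2,1), each with probability 1/12.
E[min(X, Y) | X + Y = 3] = (1 + 1) / 2 = 1.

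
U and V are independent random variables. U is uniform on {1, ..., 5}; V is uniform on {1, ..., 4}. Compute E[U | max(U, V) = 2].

5/3

Outcomes with max(U, V) = 2: (1,2), (2,1), (2,2), each with probability 1/20.
E[U | max(U, V) = 2] = (1 + 2 + 2) / 3 = 5/3.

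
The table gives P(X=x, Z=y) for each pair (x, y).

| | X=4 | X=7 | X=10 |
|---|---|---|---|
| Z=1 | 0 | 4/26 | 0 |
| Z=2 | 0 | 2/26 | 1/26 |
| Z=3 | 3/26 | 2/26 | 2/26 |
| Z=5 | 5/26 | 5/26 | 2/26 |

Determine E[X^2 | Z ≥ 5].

175/4

P(Z ≥ 5) = 6/13.
Σ X^2·P over the event = 16·(5/26) + 49·(5/26) + 100·(2/26) = 525/26.
E[X^2 | Z ≥ 5] = (525/26) / (6/13) = 175/4.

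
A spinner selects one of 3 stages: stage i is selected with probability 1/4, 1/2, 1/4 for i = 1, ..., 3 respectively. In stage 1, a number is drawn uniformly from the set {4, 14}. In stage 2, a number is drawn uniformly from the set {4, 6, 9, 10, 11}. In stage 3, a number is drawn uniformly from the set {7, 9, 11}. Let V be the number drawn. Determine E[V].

E[V | stage 1] = (4+14)/2 = 9.
E[V | stage 2] = (4+6+9+10+11)/5 = 8.
E[V | stage 3] = (7+9+11)/3 = 9.
E[V] = (1/4)·(9) + (1/2)·(8) + (1/4)·(9) = 17/2.

17/2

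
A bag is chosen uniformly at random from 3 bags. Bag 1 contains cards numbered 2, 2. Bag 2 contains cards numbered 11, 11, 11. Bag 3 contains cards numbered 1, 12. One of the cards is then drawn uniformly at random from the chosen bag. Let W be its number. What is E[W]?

13/2

E[W | bag 1] = (2+2)/2 = 2.
E[W | bag 2] = (11+11+11)/3 = 11.
E[W | bag 3] = (1+12)/2 = 13/2.
E[W] = (1/3)·(2) + (1/3)·(11) + (1/3)·(13/2) = 13/2.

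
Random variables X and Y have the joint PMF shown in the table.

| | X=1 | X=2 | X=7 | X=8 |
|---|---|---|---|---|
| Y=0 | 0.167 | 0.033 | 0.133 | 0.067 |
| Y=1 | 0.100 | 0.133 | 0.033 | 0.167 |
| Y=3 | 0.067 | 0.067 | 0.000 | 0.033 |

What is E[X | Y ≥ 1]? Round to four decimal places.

P(Y ≥ 1) = 0.600.
Σ X·P over the event = 1·(0.100) + 1·(0.067) + 2·(0.133) + 2·(0.067) + 7·(0.033) + 8·(0.167) + 8·(0.033) = 2.398.
E[X | Y ≥ 1] = (2.398) / (0.600) = 3.9967.

3.9967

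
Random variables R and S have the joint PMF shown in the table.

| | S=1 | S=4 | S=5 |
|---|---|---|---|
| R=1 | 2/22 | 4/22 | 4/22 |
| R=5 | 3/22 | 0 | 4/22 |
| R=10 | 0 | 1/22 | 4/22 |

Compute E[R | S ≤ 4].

P(S ≤ 4) = 5/11.
Σ R·P over the event = 1·(2/22) + 1·(4/22) + 5·(3/22) + 10·(1/22) = 31/22.
E[R | S ≤ 4] = (31/22) / (5/11) = 31/10.

31/10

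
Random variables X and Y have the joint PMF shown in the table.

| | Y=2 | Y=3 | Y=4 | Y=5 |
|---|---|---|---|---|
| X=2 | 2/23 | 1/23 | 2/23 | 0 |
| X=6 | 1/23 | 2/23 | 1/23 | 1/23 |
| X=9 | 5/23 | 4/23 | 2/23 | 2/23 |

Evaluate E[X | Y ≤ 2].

P(Y ≤ 2) = 8/23.
Σ X·P over the event = 2·(2/23) + 6·(1/23) + 9·(5/23) = 55/23.
E[X | Y ≤ 2] = (55/23) / (8/23) = 55/8.

55/8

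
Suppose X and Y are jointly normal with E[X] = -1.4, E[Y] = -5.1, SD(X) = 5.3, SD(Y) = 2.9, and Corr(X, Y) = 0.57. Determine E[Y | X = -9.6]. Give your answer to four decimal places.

-7.6575

The regression of Y on X has slope ρ·σ_Y/σ_X and passes through (μ_X, μ_Y).
E[Y | X=-9.6] = -5.1 + (0.57)·(2.9/5.3)·(-9.6 − (-1.4)) = -5.1 + (0.31189)·(-8.2) = -7.6575.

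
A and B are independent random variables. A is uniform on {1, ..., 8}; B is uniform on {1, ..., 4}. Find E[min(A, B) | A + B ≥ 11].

Outcomes with A + B ≥ 11: (7,4), (8,3), (8,4), each with probability 1/32.
E[min(A, B) | A + B ≥ 11] = (4 + 3 + 4) / 3 = 11/3.

11/3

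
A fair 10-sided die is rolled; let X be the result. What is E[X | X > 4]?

15/2

Given X > 4, X is equally likely to be any of {5, 6, 7, 8, 9, 10}.
E[X | X > 4] = (5 + 6 + 7 + 8 + 9 + 10) / 6 = 15/2.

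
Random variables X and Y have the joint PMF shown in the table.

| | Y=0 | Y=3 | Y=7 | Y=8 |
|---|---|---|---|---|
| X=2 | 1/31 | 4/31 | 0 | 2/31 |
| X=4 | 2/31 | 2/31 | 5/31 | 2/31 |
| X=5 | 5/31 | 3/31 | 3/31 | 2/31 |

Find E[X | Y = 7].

P(Y = 7) = 8/31.
Σ X·P over the event = 4·(5/31) + 5·(3/31) = 35/31.
E[X | Y = 7] = (35/31) / (8/31) = 35/8.

35/8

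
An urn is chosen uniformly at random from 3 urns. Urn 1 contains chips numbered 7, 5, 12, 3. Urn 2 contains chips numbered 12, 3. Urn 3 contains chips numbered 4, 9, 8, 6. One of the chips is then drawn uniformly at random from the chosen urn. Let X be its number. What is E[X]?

7

E[X | urn 1] = (7+5+12+3)/4 = 27/4.
E[X | urn 2] = (12+3)/2 = 15/2.
E[X | urn 3] = (4+9+8+6)/4 = 27/4.
By the law of total expectation,
E[X] = (1/3)·(27/4) + (1/3)·(15/2) + (1/3)·(27/4) = 7.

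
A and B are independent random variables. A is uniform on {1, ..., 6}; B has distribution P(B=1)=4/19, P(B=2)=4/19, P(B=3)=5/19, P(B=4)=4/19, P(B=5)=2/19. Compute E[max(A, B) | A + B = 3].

2

P(A + B = 3) = 4/57.
Summing max(A,B)·P(x,y) over outcomes with A + B = 3 gives 8/57.
E[max(A, B) | A + B = 3] = (8/57) / (4/57) = 2.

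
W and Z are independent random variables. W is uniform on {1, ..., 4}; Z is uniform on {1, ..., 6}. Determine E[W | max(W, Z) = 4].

22/7

Outcomes with max(W, Z) = 4: (1,4), (2,4), (3,4), (4,1), (4,2), (4,3), (4,4), each with probability 1/24.
E[W | max(W, Z) = 4] = (1 + 2 + 3 + 4 + 4 + 4 + 4) / 7 = 22/7.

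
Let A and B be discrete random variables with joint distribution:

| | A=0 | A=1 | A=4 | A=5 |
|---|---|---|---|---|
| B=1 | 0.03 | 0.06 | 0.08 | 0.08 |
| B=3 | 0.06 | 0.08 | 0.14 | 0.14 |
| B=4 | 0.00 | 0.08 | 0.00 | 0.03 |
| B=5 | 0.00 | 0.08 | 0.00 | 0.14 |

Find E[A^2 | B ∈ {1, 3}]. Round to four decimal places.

P(B ∈ {1, 3}) = 0.67.
Σ A^2·P over the event = 0·(0.03) + 0·(0.06) + 1·(0.06) + 1·(0.08) + 16·(0.08) + 16·(0.14) + 25·(0.08) + 25·(0.14) = 9.16.
E[A^2 | B ∈ {1, 3}] = (9.16) / (0.67) = 13.6716.

13.6716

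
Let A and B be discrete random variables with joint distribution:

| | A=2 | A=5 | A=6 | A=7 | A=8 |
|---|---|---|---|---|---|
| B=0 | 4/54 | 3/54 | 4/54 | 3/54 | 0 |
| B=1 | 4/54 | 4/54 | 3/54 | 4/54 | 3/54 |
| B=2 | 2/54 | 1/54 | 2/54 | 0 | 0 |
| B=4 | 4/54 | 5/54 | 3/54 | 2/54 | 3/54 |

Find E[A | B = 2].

P(B = 2) = 5/54.
Σ A·P over the event = 2·(2/54) + 5·(1/54) + 6·(2/54) = 7/18.
E[A | B = 2] = (7/18) / (5/54) = 21/5.

21/5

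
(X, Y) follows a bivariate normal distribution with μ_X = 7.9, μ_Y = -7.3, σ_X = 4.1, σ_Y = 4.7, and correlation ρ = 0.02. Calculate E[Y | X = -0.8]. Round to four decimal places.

For a bivariate normal, E[Y | X=x] = μ_Y + ρ·(σ_Y/σ_X)·(x − μ_X).
E[Y | X=-0.8] = -7.3 + (0.02)·(4.7/4.1)·(-0.8 − (7.9)) = -7.3 + (0.022927)·(-8.7) = -7.4995.

-7.4995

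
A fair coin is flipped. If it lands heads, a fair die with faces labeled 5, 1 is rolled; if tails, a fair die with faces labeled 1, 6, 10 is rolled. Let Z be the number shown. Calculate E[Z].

E[Z | heads] = (5+1)/2 = 3.
E[Z | tails] = (1+6+10)/3 = 17/3.
E[Z] = (1/2)·(3) + (1/2)·(17/3) = 13/3.

13/3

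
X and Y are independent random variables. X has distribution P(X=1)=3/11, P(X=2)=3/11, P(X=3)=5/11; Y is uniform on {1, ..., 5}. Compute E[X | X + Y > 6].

36/13

P(X + Y > 6) = 13/55.
Summing X·P(x,y) over outcomes with X + Y > 6 gives 36/55.
E[X | X + Y > 6] = (36/55) / (13/55) = 36/13.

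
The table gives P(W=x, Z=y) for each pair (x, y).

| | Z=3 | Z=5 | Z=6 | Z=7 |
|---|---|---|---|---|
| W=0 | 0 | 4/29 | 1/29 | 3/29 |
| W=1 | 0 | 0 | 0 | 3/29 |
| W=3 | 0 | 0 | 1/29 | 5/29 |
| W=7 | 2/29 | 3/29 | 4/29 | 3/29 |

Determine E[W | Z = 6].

31/6

P(Z = 6) = 6/29.
Summing W·P(W=x,Z=y) over the conditioning event gives 31/29.
E[W | Z = 6] = (31/29) / (6/29) = 31/6.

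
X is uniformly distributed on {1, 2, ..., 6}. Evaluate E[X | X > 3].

5

Given X > 3, X is equally likely to be any of {4, 5, 6}.
E[X | X > 3] = (4 + 5 + 6) / 3 = 5.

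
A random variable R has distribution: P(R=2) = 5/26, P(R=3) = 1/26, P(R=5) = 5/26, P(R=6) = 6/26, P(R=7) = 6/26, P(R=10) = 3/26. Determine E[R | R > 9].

P(R > 9) = 3/26.
Σ over the event: 10·3/26 = 15/13.
E[R | R > 9] = (15/13) / (3/26) = 10.

10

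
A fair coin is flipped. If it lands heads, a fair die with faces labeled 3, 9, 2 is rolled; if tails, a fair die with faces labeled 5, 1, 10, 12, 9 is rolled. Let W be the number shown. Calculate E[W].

181/30

E[W | heads] = (3+9+2)/3 = 14/3.
E[W | tails] = (5+1+10+12+9)/5 = 37/5.
By the law of total expectation,
E[W] = (1/2)·(14/3) + (1/2)·(37/5) = 181/30.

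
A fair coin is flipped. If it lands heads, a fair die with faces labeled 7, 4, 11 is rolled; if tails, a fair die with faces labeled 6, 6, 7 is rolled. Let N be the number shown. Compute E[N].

E[N | heads] = (7+4+11)/3 = 22/3.
E[N | tails] = (6+6+7)/3 = 19/3.
E[N] = (1/2)·(22/3) + (1/2)·(19/3) = 41/6.

41/6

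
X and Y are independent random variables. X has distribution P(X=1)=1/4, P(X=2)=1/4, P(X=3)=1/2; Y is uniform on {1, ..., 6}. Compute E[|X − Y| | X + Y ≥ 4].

P(X + Y ≥ 4) = 7/8.
Summing |X−Y|·P(x,y) over outcomes with X + Y ≥ 4 gives 7/4.
E[|X − Y| | X + Y ≥ 4] = (7/4) / (7/8) = 2.

2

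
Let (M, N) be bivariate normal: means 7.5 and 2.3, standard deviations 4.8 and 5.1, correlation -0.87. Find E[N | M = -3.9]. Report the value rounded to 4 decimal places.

12.8379

The regression of N on M has slope ρ·σ_N/σ_M and passes through (μ_M, μ_N).
E[N | M=-3.9] = 2.3 + (-0.87)·(5.1/4.8)·(-3.9 − (7.5)) = 2.3 + (-0.924375)·(-11.4) = 12.8379.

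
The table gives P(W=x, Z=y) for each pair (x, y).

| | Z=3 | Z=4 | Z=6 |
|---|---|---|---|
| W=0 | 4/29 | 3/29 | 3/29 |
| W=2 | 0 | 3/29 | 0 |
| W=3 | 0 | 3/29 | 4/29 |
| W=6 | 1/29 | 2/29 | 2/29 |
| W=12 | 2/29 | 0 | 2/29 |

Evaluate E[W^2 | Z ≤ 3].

P(Z ≤ 3) = 7/29.
Σ W^2·P over the event = 0·(4/29) + 36·(1/29) + 144·(2/29) = 324/29.
E[W^2 | Z ≤ 3] = (324/29) / (7/29) = 324/7.

324/7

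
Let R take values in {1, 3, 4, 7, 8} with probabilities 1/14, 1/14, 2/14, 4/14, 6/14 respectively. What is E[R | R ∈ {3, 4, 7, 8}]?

P(R ∈ {3, 4, 7, 8}) = 13/14.
Σ over the event: 3·1/14 + 4·1/7 + 7·2/7 + 8·3/7 = 87/14.
E[R | R ∈ {3, 4, 7, 8}] = (87/14) / (13/14) = 87/13.

87/13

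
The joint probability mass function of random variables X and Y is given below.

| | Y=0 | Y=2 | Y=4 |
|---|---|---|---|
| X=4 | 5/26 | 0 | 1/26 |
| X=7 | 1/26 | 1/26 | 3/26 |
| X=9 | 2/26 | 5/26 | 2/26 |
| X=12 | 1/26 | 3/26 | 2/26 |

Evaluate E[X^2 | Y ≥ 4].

613/8

P(Y ≥ 4) = 4/13.
Σ X^2·P over the event = 16·(1/26) + 49·(3/26) + 81·(2/26) + 144·(2/26) = 613/26.
E[X^2 | Y ≥ 4] = (613/26) / (4/13) = 613/8.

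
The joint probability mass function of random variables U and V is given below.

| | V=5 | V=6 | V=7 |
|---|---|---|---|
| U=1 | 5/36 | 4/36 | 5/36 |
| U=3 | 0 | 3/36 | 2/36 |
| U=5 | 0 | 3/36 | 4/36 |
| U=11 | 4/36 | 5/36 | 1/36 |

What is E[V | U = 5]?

46/7

P(U = 5) = 7/36.
Σ V·P over the event = 6·(3/36) + 7·(4/36) = 23/18.
E[V | U = 5] = (23/18) / (7/36) = 46/7.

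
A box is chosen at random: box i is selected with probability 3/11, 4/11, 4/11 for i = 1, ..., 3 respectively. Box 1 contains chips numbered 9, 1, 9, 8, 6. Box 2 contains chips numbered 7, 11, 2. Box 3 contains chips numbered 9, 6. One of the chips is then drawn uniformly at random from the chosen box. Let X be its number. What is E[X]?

E[X | box 1] = (9+1+9+8+6)/5 = 33/5.
E[X | box 2] = (7+11+2)/3 = 20/3.
E[X | box 3] = (9+6)/2 = 15/2.
E[X] = (3/11)·(33/5) + (4/11)·(20/3) + (4/11)·(15/2) = 1147/165.

1147/165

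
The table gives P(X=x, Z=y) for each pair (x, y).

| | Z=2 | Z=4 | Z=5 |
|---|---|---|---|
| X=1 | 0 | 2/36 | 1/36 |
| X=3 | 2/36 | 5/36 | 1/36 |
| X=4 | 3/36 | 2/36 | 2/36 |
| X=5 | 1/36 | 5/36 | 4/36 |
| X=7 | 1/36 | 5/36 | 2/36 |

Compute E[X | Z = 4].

P(Z = 4) = 19/36.
Σ X·P over the event = 1·(2/36) + 3·(5/36) + 4·(2/36) + 5·(5/36) + 7·(5/36) = 85/36.
E[X | Z = 4] = (85/36) / (19/36) = 85/19.

85/19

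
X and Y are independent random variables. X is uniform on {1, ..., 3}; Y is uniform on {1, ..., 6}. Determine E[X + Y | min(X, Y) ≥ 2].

Outcomes with min(X, Y) ≥ 2: (2,2), (2,3), (2,4), (2,5), (2,6), (3,2), (3,3), (3,4), (3,5), (3,6), each with probability 1/18.
E[X + Y | min(X, Y) ≥ 2] = (4 + 5 + 6 + 7 + 8 + 5 + 6 + 7 + 8 + 9) / 10 = 13/2.

13/2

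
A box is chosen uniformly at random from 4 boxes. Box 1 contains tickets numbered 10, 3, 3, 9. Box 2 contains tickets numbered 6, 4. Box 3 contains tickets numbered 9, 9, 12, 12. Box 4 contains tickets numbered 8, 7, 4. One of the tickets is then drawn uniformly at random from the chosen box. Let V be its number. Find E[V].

337/48

E[V | box 1] = (10+3+3+9)/4 = 25/4.
E[V | box 2] = (6+4)/2 = 5.
E[V | box 3] = (9+9+12+12)/4 = 21/2.
E[V | box 4] = (8+7+4)/3 = 19/3.
By the law of total expectation,
E[V] = (1/4)·(25/4) + (1/4)·(5) + (1/4)·(21/2) + (1/4)·(19/3) = 337/48.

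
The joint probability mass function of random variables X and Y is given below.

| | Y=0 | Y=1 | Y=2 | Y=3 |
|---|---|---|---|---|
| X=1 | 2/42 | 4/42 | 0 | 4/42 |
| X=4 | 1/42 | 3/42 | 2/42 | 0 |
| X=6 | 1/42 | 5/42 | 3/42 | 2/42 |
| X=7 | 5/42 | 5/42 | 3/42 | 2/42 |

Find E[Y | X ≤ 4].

23/16

P(X ≤ 4) = 8/21.
Σ Y·P over the event = 0·(2/42) + 1·(4/42) + 3·(4/42) + 0·(1/42) + 1·(3/42) + 2·(2/42) = 23/42.
E[Y | X ≤ 4] = (23/42) / (8/21) = 23/16.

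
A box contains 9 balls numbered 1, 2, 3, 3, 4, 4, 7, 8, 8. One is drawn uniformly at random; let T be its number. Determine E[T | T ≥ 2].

P(T ≥ 2) = 8/9.
Σ over the event: 2·1/9 + 3·2/9 + 4·2/9 + 7·1/9 + 8·2/9 = 13/3.
E[T | T ≥ 2] = (13/3) / (8/9) = 39/8.

39/8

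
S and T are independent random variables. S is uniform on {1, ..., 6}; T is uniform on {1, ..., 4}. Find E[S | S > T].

P(S > T) = 7/12.
Summing S·P(x,y) over outcomes with S > T gives 8/3.
E[S | S > T] = (8/3) / (7/12) = 32/7.

32/7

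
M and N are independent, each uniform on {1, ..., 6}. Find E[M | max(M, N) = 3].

12/5

P(max(M, N) = 3) = 5/36.
Summing M·P(x,y) over outcomes with max(M, N) = 3 gives 1/3.
E[M | max(M, N) = 3] = (1/3) / (5/36) = 12/5.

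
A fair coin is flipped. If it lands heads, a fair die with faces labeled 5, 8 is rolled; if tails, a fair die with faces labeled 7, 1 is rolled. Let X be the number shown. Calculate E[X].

E[X | heads] = (5+8)/2 = 13/2.
E[X | tails] = (7+1)/2 = 4.
By the law of total expectation,
E[X] = (1/2)·(13/2) + (1/2)·(4) = 21/4.

21/4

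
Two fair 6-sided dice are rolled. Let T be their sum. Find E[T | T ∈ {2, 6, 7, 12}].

86/13

P(T ∈ {2, 6, 7, 12}) = 13/36.
Σ over the event: 2·1/36 + 6·5/36 + 7·1/6 + 12·1/36 = 43/18.
E[T | T ∈ {2, 6, 7, 12}] = (43/18) / (13/36) = 86/13.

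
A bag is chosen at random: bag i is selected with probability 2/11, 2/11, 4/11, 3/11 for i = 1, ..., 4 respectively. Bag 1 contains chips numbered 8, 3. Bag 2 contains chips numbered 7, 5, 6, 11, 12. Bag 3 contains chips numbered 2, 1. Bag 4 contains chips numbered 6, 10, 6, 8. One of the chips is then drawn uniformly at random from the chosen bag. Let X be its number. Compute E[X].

559/110

E[X | bag 1] = (8+3)/2 = 11/2.
E[X | bag 2] = (7+5+6+11+12)/5 = 41/5.
E[X | bag 3] = (2+1)/2 = 3/2.
E[X | bag 4] = (6+10+6+8)/4 = 15/2.
E[X] = (2/11)·(11/2) + (2/11)·(41/5) + (4/11)·(3/2) + (3/11)·(15/2) = 559/110.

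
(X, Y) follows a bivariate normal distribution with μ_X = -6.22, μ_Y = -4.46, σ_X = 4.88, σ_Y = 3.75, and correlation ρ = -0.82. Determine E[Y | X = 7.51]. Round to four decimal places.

E[Y | X=x] = μ_Y + ρ(σ_Y/σ_X)(x − μ_X) for jointly normal variables.
E[Y | X=7.51] = -4.46 + (-0.82)·(3.75/4.88)·(7.51 − (-6.22)) = -4.46 + (-0.630123)·(13.73) = -13.1116.

-13.1116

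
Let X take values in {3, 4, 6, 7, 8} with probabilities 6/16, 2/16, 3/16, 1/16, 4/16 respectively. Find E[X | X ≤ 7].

17/4

P(X ≤ 7) = 3/4.
Σ over the event: 3·3/8 + 4·1/8 + 6·3/16 + 7·1/16 = 51/16.
E[X | X ≤ 7] = (51/16) / (3/4) = 17/4.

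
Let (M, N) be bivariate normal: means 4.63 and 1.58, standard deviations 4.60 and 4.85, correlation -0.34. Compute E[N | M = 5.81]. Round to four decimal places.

1.1570

The regression of N on M has slope ρ·σ_N/σ_M and passes through (μ_M, μ_N).
E[N | M=5.81] = 1.58 + (-0.34)·(4.85/4.60)·(5.81 − (4.63)) = 1.58 + (-0.35848)·(1.18) = 1.1570.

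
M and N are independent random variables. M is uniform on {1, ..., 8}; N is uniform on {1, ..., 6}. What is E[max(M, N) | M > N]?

P(M > N) = 9/16.
Summing max(M,N)·P(x,y) over outcomes with M > N gives 10/3.
E[max(M, N) | M > N] = (10/3) / (9/16) = 160/27.

160/27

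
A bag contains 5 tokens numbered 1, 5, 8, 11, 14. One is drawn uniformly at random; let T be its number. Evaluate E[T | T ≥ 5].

P(T ≥ 5) = 4/5.
Σ over the event: 5·1/5 + 8·1/5 + 11·1/5 + 14·1/5 = 38/5.
E[T | T ≥ 5] = (38/5) / (4/5) = 19/2.

19/2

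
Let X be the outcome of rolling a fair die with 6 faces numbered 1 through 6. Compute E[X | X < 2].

Given X < 2, X is equally likely to be any of {1}.
E[X | X < 2] = (1) / 1 = 1.

1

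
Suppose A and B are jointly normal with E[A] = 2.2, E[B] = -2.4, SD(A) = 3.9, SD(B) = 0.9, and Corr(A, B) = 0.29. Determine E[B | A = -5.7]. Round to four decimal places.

-2.9287

E[B | A=x] = μ_B + ρ(σ_B/σ_A)(x − μ_A) for jointly normal variables.
E[B | A=-5.7] = -2.4 + (0.29)·(0.9/3.9)·(-5.7 − (2.2)) = -2.4 + (0.066923)·(-7.9) = -2.9287.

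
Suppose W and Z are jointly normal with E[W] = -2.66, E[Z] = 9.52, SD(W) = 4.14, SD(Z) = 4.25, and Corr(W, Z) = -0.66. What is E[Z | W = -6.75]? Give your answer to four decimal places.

The regression of Z on W has slope ρ·σ_Z/σ_W and passes through (μ_W, μ_Z).
E[Z | W=-6.75] = 9.52 + (-0.66)·(4.25/4.14)·(-6.75 − (-2.66)) = 9.52 + (-0.67754)·(-4.09) = 12.2911.

12.2911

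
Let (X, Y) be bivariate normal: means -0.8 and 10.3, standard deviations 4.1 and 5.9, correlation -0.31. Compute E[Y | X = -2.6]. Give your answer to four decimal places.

11.1030

For a bivariate normal, E[Y | X=x] = μ_Y + ρ·(σ_Y/σ_X)·(x − μ_X).
E[Y | X=-2.6] = 10.3 + (-0.31)·(5.9/4.1)·(-2.6 − (-0.8)) = 10.3 + (-0.4461)·(-1.8) = 11.1030.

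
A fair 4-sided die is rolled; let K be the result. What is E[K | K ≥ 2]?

3

Given K ≥ 2, K is equally likely to be any of {2, 3, 4}.
E[K | K ≥ 2] = (2 + 3 + 4) / 3 = 3.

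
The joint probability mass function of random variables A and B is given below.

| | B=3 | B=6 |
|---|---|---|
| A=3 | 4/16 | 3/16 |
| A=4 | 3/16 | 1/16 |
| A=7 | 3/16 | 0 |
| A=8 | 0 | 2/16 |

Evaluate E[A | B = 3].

9/2

P(B = 3) = 5/8.
Σ A·P over the event = 3·(4/16) + 4·(3/16) + 7·(3/16) = 45/16.
E[A | B = 3] = (45/16) / (5/8) = 9/2.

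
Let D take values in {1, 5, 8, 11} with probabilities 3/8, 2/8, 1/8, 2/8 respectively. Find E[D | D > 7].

P(D > 7) = 3/8.
Σ over the event: 8·1/8 + 11·1/4 = 15/4.
E[D | D > 7] = (15/4) / (3/8) = 10.

10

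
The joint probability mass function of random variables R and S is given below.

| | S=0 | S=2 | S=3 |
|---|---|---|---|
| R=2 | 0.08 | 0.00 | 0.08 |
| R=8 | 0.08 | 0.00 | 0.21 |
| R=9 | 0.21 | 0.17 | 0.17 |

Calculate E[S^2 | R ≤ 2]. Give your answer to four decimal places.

4.5000

P(R ≤ 2) = 0.16.
Σ S^2·P over the event = 0·(0.08) + 9·(0.08) = 0.72.
E[S^2 | R ≤ 2] = (0.72) / (0.16) = 4.5000.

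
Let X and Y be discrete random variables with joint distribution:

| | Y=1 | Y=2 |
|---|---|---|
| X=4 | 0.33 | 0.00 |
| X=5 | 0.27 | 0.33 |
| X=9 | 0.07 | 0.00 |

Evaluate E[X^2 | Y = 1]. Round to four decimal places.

P(Y = 1) = 0.67.
Σ X^2·P over the event = 16·(0.33) + 25·(0.27) + 81·(0.07) = 17.70.
E[X^2 | Y = 1] = (17.70) / (0.67) = 26.4179.

26.4179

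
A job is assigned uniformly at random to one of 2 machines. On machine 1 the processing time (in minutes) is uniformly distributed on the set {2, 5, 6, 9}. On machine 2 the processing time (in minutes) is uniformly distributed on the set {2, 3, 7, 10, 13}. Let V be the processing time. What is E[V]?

25/4

E[V | machine 1] = (2+5+6+9)/4 = 11/2.
E[V | machine 2] = (2+3+7+10+13)/5 = 7.
By the law of total expectation,
E[V] = (1/2)·(11/2) + (1/2)·(7) = 25/4.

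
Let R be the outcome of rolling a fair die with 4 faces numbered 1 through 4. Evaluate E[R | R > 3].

4

Given R > 3, R is equally likely to be any of {4}.
E[R | R > 3] = (4) / 1 = 4.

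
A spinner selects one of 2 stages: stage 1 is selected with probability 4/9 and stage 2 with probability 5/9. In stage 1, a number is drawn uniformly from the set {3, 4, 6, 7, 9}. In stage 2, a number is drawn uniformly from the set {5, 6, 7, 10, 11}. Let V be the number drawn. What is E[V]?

E[V | stage 1] = (3+4+6+7+9)/5 = 29/5.
E[V | stage 2] = (5+6+7+10+11)/5 = 39/5.
E[V] = (4/9)·(29/5) + (5/9)·(39/5) = 311/45.

311/45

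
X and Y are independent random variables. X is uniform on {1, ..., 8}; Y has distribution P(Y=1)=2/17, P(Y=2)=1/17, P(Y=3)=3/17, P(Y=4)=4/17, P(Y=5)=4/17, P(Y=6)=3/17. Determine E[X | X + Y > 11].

P(X + Y > 11) = 21/136.
Summing X·P(x,y) over outcomes with X + Y > 11 gives 155/136.
E[X | X + Y > 11] = (155/136) / (21/136) = 155/21.

155/21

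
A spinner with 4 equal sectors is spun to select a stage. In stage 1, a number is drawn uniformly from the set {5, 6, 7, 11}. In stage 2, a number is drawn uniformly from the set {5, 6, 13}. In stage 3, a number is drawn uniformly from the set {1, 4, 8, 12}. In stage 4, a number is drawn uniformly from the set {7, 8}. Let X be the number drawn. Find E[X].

E[X | stage 1] = (5+6+7+11)/4 = 29/4.
E[X | stage 2] = (5+6+13)/3 = 8.
E[X | stage 3] = (1+4+8+12)/4 = 25/4.
E[X | stage 4] = (7+8)/2 = 15/2.
E[X] = (1/4)·(29/4) + (1/4)·(8) + (1/4)·(25/4) + (1/4)·(15/2) = 29/4.

29/4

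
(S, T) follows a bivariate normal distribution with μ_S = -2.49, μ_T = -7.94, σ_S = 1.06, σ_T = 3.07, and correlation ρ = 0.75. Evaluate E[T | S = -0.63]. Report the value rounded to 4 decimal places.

-3.8998

The regression of T on S has slope ρ·σ_T/σ_S and passes through (μ_S, μ_T).
E[T | S=-0.63] = -7.94 + (0.75)·(3.07/1.06)·(-0.63 − (-2.49)) = -7.94 + (2.17217)·(1.86) = -3.8998.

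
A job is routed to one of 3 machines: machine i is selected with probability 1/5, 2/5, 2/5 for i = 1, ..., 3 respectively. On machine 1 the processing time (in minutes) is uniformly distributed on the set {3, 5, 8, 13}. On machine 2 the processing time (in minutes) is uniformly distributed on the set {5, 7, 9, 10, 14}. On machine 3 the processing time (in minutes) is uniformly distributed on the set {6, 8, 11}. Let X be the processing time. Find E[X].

E[X | machine 1] = (3+5+8+13)/4 = 29/4.
E[X | machine 2] = (5+7+9+10+14)/5 = 9.
E[X | machine 3] = (6+8+11)/3 = 25/3.
By the law of total expectation,
E[X] = (1/5)·(29/4) + (2/5)·(9) + (2/5)·(25/3) = 503/60.

503/60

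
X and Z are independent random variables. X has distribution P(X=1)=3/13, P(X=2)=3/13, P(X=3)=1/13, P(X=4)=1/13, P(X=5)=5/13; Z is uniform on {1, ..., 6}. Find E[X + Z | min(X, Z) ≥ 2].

P(min(X, Z) ≥ 2) = 25/39.
Summing (X+Z)·P(x,y) over outcomes with min(X, Z) ≥ 2 gives 5.
E[X + Z | min(X, Z) ≥ 2] = (5) / (25/39) = 39/5.

39/5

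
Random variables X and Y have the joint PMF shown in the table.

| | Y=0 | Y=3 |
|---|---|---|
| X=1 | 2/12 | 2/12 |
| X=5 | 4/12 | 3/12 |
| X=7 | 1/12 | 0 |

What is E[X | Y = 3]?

17/5

P(Y = 3) = 5/12.
Summing X·P(X=x,Y=y) over the conditioning event gives 17/12.
E[X | Y = 3] = (17/12) / (5/12) = 17/5.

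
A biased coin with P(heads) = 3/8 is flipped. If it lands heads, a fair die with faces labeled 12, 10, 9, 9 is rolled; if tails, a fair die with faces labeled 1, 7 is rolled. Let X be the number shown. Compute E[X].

E[X | heads] = (12+10+9+9)/4 = 10.
E[X | tails] = (1+7)/2 = 4.
By the law of total expectation,
E[X] = (3/8)·(10) + (5/8)·(4) = 25/4.

25/4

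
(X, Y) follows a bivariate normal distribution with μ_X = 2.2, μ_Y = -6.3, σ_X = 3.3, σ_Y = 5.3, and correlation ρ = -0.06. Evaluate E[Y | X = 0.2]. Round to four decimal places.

For a bivariate normal, E[Y | X=x] = μ_Y + ρ·(σ_Y/σ_X)·(x − μ_X).
E[Y | X=0.2] = -6.3 + (-0.06)·(5.3/3.3)·(0.2 − (2.2)) = -6.3 + (-0.096364)·(-2) = -6.1073.

-6.1073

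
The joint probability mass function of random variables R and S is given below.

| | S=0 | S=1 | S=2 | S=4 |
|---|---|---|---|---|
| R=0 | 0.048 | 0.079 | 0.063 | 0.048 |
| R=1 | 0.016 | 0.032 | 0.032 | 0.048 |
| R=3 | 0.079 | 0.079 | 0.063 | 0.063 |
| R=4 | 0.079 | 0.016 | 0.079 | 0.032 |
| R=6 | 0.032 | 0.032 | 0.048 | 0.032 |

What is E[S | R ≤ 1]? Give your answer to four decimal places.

1.8716

P(R ≤ 1) = 0.366.
Σ S·P over the event = 0·(0.048) + 1·(0.079) + 2·(0.063) + 4·(0.048) + 0·(0.016) + 1·(0.032) + 2·(0.032) + 4·(0.048) = 0.685.
E[S | R ≤ 1] = (0.685) / (0.366) = 1.8716.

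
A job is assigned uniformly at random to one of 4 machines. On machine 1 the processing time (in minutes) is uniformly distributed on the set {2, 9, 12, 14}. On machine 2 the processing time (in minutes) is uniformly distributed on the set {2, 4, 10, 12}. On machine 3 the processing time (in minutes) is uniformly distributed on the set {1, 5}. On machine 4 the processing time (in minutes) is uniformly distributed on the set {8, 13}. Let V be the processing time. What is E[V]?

119/16

E[V | machine 1] = (2+9+12+14)/4 = 37/4.
E[V | machine 2] = (2+4+10+12)/4 = 7.
E[V | machine 3] = (1+5)/2 = 3.
E[V | machine 4] = (8+13)/2 = 21/2.
By the law of total expectation,
E[V] = (1/4)·(37/4) + (1/4)·(7) + (1/4)·(3) + (1/4)·(21/2) = 119/16.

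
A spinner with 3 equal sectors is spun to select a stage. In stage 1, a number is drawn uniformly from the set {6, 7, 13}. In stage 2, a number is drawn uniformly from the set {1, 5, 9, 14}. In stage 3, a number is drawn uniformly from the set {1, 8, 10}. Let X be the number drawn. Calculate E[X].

89/12

E[X | stage 1] = (6+7+13)/3 = 26/3.
E[X | stage 2] = (1+5+9+14)/4 = 29/4.
E[X | stage 3] = (1+8+10)/3 = 19/3.
E[X] = (1/3)·(26/3) + (1/3)·(29/4) + (1/3)·(19/3) = 89/12.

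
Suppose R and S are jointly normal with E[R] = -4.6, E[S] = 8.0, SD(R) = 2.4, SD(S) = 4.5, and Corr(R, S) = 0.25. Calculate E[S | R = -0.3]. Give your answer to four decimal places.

The regression of S on R has slope ρ·σ_S/σ_R and passes through (μ_R, μ_S).
E[S | R=-0.3] = 8.0 + (0.25)·(4.5/2.4)·(-0.3 − (-4.6)) = 8.0 + (0.46875)·(4.3) = 10.0156.

10.0156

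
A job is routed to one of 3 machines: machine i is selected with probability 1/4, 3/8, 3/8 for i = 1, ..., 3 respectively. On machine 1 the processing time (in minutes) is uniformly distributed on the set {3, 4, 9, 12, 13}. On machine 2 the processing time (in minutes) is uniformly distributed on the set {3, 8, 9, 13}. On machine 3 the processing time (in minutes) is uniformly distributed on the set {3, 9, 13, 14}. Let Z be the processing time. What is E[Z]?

E[Z | machine 1] = (3+4+9+12+13)/5 = 41/5.
E[Z | machine 2] = (3+8+9+13)/4 = 33/4.
E[Z | machine 3] = (3+9+13+14)/4 = 39/4.
E[Z] = (1/4)·(41/5) + (3/8)·(33/4) + (3/8)·(39/4) = 44/5.

44/5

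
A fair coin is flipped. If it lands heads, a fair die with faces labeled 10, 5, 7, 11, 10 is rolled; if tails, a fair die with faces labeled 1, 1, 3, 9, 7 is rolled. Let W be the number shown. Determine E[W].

32/5

E[W | heads] = (10+5+7+11+10)/5 = 43/5.
E[W | tails] = (1+1+3+9+7)/5 = 21/5.
E[W] = (1/2)·(43/5) + (1/2)·(21/5) = 32/5.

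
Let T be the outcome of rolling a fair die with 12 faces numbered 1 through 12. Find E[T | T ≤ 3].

Given T ≤ 3, T is equally likely to be any of {1, 2, 3}.
E[T | T ≤ 3] = (1 + 2 + 3) / 3 = 2.

2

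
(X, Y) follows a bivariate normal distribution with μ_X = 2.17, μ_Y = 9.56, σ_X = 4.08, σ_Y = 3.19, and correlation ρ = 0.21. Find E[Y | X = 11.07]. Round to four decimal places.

E[Y | X=x] = μ_Y + ρ(σ_Y/σ_X)(x − μ_X) for jointly normal variables.
E[Y | X=11.07] = 9.56 + (0.21)·(3.19/4.08)·(11.07 − (2.17)) = 9.56 + (0.16419)·(8.9) = 11.0213.

11.0213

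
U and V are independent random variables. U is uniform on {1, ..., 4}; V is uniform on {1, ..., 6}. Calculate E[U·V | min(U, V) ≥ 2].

P(min(U, V) ≥ 2) = 5/8.
Summing UV·P(x,y) over outcomes with min(U, V) ≥ 2 gives 15/2.
E[U·V | min(U, V) ≥ 2] = (15/2) / (5/8) = 12.

12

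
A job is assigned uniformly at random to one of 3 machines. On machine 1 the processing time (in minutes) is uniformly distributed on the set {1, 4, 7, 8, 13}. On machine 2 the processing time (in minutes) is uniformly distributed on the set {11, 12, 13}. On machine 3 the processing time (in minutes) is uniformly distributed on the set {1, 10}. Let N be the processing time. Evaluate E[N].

E[N | machine 1] = (1+4+7+8+13)/5 = 33/5.
E[N | machine 2] = (11+12+13)/3 = 12.
E[N | machine 3] = (1+10)/2 = 11/2.
E[N] = (1/3)·(33/5) + (1/3)·(12) + (1/3)·(11/2) = 241/30.

241/30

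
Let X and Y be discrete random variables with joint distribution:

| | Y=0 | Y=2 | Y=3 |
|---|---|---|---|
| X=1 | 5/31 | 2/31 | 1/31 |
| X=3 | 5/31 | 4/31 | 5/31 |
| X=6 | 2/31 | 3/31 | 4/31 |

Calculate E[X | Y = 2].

32/9

P(Y = 2) = 9/31.
Σ X·P over the event = 1·(2/31) + 3·(4/31) + 6·(3/31) = 32/31.
E[X | Y = 2] = (32/31) / (9/31) = 32/9.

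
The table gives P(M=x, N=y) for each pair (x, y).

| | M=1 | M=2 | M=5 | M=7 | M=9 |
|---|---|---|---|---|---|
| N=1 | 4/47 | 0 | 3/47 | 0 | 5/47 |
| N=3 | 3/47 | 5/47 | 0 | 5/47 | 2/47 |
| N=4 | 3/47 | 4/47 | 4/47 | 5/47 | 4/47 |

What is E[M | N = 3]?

22/5

P(N = 3) = 15/47.
Σ M·P over the event = 1·(3/47) + 2·(5/47) + 7·(5/47) + 9·(2/47) = 66/47.
E[M | N = 3] = (66/47) / (15/47) = 22/5.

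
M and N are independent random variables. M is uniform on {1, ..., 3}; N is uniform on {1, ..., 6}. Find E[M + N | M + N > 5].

64/9

Outcomes with M + N > 5: (1,5), (1,6), (2,4), (2,5), (2,6), (3,3), (3,4), (3,5), (3,6), each with probability 1/18.
E[M + N | M + N > 5] = (6 + 7 + 6 + 7 + 8 + 6 + 7 + 8 + 9) / 9 = 64/9.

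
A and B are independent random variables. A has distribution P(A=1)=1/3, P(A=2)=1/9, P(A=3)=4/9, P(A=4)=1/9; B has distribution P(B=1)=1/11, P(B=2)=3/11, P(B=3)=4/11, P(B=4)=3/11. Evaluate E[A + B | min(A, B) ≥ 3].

232/35

P(min(A, B) ≥ 3) = 35/99.
Summing (A+B)·P(x,y) over outcomes with min(A, B) ≥ 3 gives 232/99.
E[A + B | min(A, B) ≥ 3] = (232/99) / (35/99) = 232/35.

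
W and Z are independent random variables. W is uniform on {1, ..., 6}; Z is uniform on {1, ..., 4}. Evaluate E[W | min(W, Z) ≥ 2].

4

P(min(W, Z) ≥ 2) = 5/8.
Summing W·P(x,y) over outcomes with min(W, Z) ≥ 2 gives 5/2.
E[W | min(W, Z) ≥ 2] = (5/2) / (5/8) = 4.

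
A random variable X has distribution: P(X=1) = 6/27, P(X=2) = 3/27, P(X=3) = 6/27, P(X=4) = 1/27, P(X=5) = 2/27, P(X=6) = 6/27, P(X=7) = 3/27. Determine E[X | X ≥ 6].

P(X ≥ 6) = 1/3.
Σ over the event: 6·2/9 + 7·1/9 = 19/9.
E[X | X ≥ 6] = (19/9) / (1/3) = 19/3.

19/3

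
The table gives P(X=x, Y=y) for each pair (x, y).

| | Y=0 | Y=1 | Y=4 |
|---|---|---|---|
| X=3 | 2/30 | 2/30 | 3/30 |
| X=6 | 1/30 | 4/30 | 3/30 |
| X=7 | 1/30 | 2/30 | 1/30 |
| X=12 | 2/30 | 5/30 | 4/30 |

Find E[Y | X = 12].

P(X = 12) = 11/30.
Σ Y·P over the event = 0·(2/30) + 1·(5/30) + 4·(4/30) = 7/10.
E[Y | X = 12] = (7/10) / (11/30) = 21/11.

21/11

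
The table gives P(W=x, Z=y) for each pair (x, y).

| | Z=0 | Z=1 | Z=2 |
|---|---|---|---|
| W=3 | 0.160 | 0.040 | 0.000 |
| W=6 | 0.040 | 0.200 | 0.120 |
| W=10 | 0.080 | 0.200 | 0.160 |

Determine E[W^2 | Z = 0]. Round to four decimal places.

38.8571

P(Z = 0) = 0.280.
Σ W^2·P over the event = 9·(0.160) + 36·(0.040) + 100·(0.080) = 10.880.
E[W^2 | Z = 0] = (10.880) / (0.280) = 38.8571.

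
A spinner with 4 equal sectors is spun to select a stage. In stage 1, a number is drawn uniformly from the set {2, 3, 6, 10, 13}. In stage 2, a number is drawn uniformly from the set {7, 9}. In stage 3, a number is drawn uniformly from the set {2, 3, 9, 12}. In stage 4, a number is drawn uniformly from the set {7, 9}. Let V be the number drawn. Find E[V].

293/40

E[V | stage 1] = (2+3+6+10+13)/5 = 34/5.
E[V | stage 2] = (7+9)/2 = 8.
E[V | stage 3] = (2+3+9+12)/4 = 13/2.
E[V | stage 4] = (7+9)/2 = 8.
E[V] = (1/4)·(34/5) + (1/4)·(8) + (1/4)·(13/2) + (1/4)·(8) = 293/40.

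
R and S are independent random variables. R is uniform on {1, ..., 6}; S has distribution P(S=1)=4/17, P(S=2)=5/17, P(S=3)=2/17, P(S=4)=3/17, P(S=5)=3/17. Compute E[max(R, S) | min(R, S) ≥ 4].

P(min(R, S) ≥ 4) = 3/17.
Summing max(R,S)·P(x,y) over outcomes with min(R, S) ≥ 4 gives 31/34.
E[max(R, S) | min(R, S) ≥ 4] = (31/34) / (3/17) = 31/6.

31/6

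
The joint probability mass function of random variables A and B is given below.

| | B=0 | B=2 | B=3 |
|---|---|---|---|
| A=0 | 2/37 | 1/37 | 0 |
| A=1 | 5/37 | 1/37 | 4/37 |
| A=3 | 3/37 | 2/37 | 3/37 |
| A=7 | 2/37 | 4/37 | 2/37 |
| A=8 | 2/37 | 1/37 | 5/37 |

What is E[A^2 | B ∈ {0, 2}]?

537/23

P(B ∈ {0, 2}) = 23/37.
Summing A^2·P(A=x,B=y) over the conditioning event gives 537/37.
E[A^2 | B ∈ {0, 2}] = (537/37) / (23/37) = 537/23.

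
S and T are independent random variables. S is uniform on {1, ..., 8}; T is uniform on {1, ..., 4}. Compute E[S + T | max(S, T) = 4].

44/7

Outcomes with max(S, T) = 4: (1,4), (2,4), (3,4), (4,1), (4,2), (4,3), (4,4), each with probability 1/32.
E[S + T | max(S, T) = 4] = (5 + 6 + 7 + 5 + 6 + 7 + 8) / 7 = 44/7.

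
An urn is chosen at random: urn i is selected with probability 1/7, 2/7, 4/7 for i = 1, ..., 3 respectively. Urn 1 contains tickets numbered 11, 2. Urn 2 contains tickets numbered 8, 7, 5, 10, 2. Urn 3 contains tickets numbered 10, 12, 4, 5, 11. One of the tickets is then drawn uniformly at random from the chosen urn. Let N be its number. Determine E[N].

E[N | urn 1] = (11+2)/2 = 13/2.
E[N | urn 2] = (8+7+5+10+2)/5 = 32/5.
E[N | urn 3] = (10+12+4+5+11)/5 = 42/5.
By the law of total expectation,
E[N] = (1/7)·(13/2) + (2/7)·(32/5) + (4/7)·(42/5) = 529/70.

529/70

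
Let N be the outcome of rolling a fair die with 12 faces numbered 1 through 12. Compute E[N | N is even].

7

Given N is even, N is equally likely to be any of {2, 4, 6, 8, 10, 12}.
E[N | N is even] = (2 + 4 + 6 + 8 + 10 + 12) / 6 = 7.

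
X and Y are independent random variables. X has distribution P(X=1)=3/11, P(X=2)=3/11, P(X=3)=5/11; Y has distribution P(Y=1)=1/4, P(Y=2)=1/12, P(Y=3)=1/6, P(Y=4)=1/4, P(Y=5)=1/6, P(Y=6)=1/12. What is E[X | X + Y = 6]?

P(X + Y = 6) = 25/132.
Summing X·P(x,y) over outcomes with X + Y = 6 gives 9/22.
E[X | X + Y = 6] = (9/22) / (25/132) = 54/25.

54/25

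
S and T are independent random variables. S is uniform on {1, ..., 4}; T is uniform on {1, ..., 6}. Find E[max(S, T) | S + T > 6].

Outcomes with S + T > 6: (1,6), (2,5), (2,6), (3,4), (3,5), (3,6), (4,3), (4,4), (4,5), (4,6), each with probability 1/24.
E[max(S, T) | S + T > 6] = (6 + 5 + 6 + 4 + 5 + 6 + 4 + 4 + 5 + 6) / 10 = 51/10.

51/10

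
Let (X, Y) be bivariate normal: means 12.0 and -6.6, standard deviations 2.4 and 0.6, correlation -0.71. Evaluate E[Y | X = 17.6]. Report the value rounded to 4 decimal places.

The regression of Y on X has slope ρ·σ_Y/σ_X and passes through (μ_X, μ_Y).
E[Y | X=17.6] = -6.6 + (-0.71)·(0.6/2.4)·(17.6 − (12.0)) = -6.6 + (-0.1775)·(5.6) = -7.5940.

-7.5940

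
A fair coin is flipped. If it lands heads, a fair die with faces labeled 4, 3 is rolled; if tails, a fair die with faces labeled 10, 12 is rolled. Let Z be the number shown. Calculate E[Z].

E[Z | heads] = (4+3)/2 = 7/2.
E[Z | tails] = (10+12)/2 = 11.
By the law of total expectation,
E[Z] = (1/2)·(7/2) + (1/2)·(11) = 29/4.

29/4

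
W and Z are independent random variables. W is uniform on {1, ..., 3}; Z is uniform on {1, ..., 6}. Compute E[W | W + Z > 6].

7/3

Outcomes with W + Z > 6: (1,6), (2,5), (2,6), (3,4), (3,5), (3,6), each with probability 1/18.
E[W | W + Z > 6] = (1 + 2 + 2 + 3 + 3 + 3) / 6 = 7/3.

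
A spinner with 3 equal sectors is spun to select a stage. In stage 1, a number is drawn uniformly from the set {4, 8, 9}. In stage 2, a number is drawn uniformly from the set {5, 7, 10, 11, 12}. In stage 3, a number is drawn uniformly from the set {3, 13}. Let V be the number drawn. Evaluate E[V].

8

E[V | stage 1] = (4+8+9)/3 = 7.
E[V | stage 2] = (5+7+10+11+12)/5 = 9.
E[V | stage 3] = (3+13)/2 = 8.
By the law of total expectation,
E[V] = (1/3)·(7) + (1/3)·(9) + (1/3)·(8) = 8.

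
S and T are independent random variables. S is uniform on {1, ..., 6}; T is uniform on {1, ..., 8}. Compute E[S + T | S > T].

P(S > T) = 5/16.
Summing (S+T)·P(x,y) over outcomes with S > T gives 35/16.
E[S + T | S > T] = (35/16) / (5/16) = 7.

7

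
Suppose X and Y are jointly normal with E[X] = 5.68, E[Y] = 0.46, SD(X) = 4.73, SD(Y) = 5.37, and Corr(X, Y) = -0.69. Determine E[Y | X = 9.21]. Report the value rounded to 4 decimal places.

-2.3053

For a bivariate normal, E[Y | X=x] = μ_Y + ρ·(σ_Y/σ_X)·(x − μ_X).
E[Y | X=9.21] = 0.46 + (-0.69)·(5.37/4.73)·(9.21 − (5.68)) = 0.46 + (-0.78336)·(3.53) = -2.3053.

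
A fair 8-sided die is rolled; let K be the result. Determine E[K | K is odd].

Given K is odd, K is equally likely to be any of {1, 3, 5, 7}.
E[K | K is odd] = (1 + 3 + 5 + 7) / 4 = 4.

4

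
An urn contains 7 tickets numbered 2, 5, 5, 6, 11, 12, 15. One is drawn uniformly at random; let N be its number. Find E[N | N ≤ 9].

9/2

P(N ≤ 9) = 4/7.
Σ over the event: 2·1/7 + 5·2/7 + 6·1/7 = 18/7.
E[N | N ≤ 9] = (18/7) / (4/7) = 9/2.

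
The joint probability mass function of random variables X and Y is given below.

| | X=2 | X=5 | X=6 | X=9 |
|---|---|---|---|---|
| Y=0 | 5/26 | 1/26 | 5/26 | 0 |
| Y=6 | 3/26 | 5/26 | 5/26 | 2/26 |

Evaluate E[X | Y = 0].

45/11

P(Y = 0) = 11/26.
Σ X·P over the event = 2·(5/26) + 5·(1/26) + 6·(5/26) = 45/26.
E[X | Y = 0] = (45/26) / (11/26) = 45/11.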